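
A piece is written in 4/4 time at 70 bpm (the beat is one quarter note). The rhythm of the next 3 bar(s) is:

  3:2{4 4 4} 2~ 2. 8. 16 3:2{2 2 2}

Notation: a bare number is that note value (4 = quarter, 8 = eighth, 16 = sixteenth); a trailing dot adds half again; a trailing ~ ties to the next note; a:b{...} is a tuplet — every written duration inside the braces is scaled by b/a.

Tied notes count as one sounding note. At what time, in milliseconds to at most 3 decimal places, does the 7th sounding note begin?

1. 0.0ms @ 0 + 571.429ms (2/3)
2. 571.429ms @ 2/3 + 571.429ms (2/3)
3. 1142.857ms @ 4/3 + 571.429ms (2/3)
4. 1714.286ms @ 2 + 4285.714ms (5)
5. 6000.0ms @ 7 + 642.857ms (3/4)
6. 6642.857ms @ 31/4 + 214.286ms (1/4)
7. 6857.143ms @ 8 + 1142.857ms (4/3)
8. 8000.0ms @ 28/3 + 1142.857ms (4/3)
9. 9142.857ms @ 32/3 + 1142.857ms (4/3)

note 7 onset = 8b = 6857.143ms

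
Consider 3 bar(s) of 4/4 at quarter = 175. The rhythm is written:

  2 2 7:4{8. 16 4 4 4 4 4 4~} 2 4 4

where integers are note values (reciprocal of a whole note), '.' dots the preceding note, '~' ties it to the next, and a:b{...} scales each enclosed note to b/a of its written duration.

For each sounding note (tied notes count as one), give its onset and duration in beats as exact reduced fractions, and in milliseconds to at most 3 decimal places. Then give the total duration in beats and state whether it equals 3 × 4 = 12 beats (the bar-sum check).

1) 0.0ms=0b +685.714ms=2b
2) 685.714ms=2b +685.714ms=2b
3) 1371.429ms=4b +146.939ms=3/7b
4) 1518.367ms=31/7b +48.98ms=1/7b
5) 1567.347ms=32/7b +195.918ms=4/7b
6) 1763.265ms=36/7b +195.918ms=4/7b
7) 1959.184ms=40/7b +195.918ms=4/7b
8) 2155.102ms=44/7b +195.918ms=4/7b
9) 2351.02ms=48/7b +195.918ms=4/7b
10) 2546.939ms=52/7b +881.633ms=18/7b
11) 3428.571ms=10b +342.857ms=1b
12) 3771.429ms=11b +342.857ms=1b
Σ=12b of 12 (175bpm 4/4) — PASS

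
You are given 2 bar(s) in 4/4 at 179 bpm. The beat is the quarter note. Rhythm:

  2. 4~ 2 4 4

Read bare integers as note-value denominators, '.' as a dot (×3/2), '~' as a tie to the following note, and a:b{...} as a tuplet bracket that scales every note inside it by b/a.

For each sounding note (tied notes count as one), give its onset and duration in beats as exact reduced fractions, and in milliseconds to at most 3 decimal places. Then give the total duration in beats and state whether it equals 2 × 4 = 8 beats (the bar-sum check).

1) 0.0ms=0b +1005.587ms=3b
2) 1005.587ms=3b +1005.587ms=3b
3) 2011.173ms=6b +335.196ms=1b
4) 2346.369ms=7b +335.196ms=1b
Σ=8b of 8 (179bpm 4/4) — PASS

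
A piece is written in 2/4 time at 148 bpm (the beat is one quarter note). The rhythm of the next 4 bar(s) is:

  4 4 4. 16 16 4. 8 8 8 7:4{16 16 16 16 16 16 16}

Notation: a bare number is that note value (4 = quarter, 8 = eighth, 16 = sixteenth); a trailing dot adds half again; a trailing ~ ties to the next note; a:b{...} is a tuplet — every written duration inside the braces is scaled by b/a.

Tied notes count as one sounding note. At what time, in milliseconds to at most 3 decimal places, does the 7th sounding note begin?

1. 0.0ms @ 0 + 405.405ms (1)
2. 405.405ms @ 1 + 405.405ms (1)
3. 810.811ms @ 2 + 608.108ms (3/2)
4. 1418.919ms @ 7/2 + 101.351ms (1/4)
5. 1520.27ms @ 15/4 + 101.351ms (1/4)
6. 1621.622ms @ 4 + 608.108ms (3/2)
7. 2229.73ms @ 11/2 + 202.703ms (1/2)
8. 2432.432ms @ 6 + 202.703ms (1/2)
9. 2635.135ms @ 13/2 + 202.703ms (1/2)
10. 2837.838ms @ 7 + 57.915ms (1/7)
11. 2895.753ms @ 50/7 + 57.915ms (1/7)
12. 2953.668ms @ 51/7 + 57.915ms (1/7)
13. 3011.583ms @ 52/7 + 57.915ms (1/7)
14. 3069.498ms @ 53/7 + 57.915ms (1/7)
15. 3127.413ms @ 54/7 + 57.915ms (1/7)
16. 3185.328ms @ 55/7 + 57.915ms (1/7)

note 7 onset = 11/2b = 2229.73ms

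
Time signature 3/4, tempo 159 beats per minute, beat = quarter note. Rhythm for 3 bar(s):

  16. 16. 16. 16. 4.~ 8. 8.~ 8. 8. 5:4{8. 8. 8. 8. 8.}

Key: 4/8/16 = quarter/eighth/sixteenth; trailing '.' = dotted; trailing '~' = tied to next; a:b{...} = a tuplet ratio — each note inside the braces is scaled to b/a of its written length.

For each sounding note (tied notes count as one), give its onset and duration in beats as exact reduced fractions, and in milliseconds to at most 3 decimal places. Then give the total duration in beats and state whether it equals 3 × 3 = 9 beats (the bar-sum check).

1) 0.0ms=0b +141.509ms=3/8b
2) 141.509ms=3/8b +141.509ms=3/8b
3) 283.019ms=3/4b +141.509ms=3/8b
4) 424.528ms=9/8b +141.509ms=3/8b
5) 566.038ms=3/2b +849.057ms=9/4b
6) 1415.094ms=15/4b +566.038ms=3/2b
7) 1981.132ms=21/4b +283.019ms=3/4b
8) 2264.151ms=6b +226.415ms=3/5b
9) 2490.566ms=33/5b +226.415ms=3/5b
10) 2716.981ms=36/5b +226.415ms=3/5b
11) 2943.396ms=39/5b +226.415ms=3/5b
12) 3169.811ms=42/5b +226.415ms=3/5b
Σ=9b of 9 (159bpm 3/4) — PASS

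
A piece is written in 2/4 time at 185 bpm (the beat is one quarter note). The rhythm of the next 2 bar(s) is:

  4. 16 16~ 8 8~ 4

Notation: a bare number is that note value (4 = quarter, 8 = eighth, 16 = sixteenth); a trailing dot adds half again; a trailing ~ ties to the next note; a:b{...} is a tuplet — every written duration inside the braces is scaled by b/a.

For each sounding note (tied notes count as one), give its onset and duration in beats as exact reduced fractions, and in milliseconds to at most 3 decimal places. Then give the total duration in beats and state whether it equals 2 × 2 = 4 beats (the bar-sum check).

1) 0.0ms=0b +486.486ms=3/2b
2) 486.486ms=3/2b +81.081ms=1/4b
3) 567.568ms=7/4b +243.243ms=3/4b
4) 810.811ms=5/2b +486.486ms=3/2b
Σ=4b of 4 (185bpm 2/4) — PASS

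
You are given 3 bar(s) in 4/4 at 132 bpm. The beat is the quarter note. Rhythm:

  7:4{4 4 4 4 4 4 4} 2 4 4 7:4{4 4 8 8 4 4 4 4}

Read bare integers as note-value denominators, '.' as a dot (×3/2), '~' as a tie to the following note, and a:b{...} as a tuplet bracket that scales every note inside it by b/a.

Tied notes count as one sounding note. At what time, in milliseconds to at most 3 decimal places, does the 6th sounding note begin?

note 6 onset = 20/7b = 1298.701ms

1. 0.0ms @ 0 + 259.74ms (4/7)
2. 259.74ms @ 4/7 + 259.74ms (4/7)
3. 519.481ms @ 8/7 + 259.74ms (4/7)
4. 779.221ms @ 12/7 + 259.74ms (4/7)
5. 1038.961ms @ 16/7 + 259.74ms (4/7)
6. 1298.701ms @ 20/7 + 259.74ms (4/7)
7. 1558.442ms @ 24/7 + 259.74ms (4/7)
8. 1818.182ms @ 4 + 909.091ms (2)
9. 2727.273ms @ 6 + 454.545ms (1)
10. 3181.818ms @ 7 + 454.545ms (1)
11. 3636.364ms @ 8 + 259.74ms (4/7)
12. 3896.104ms @ 60/7 + 259.74ms (4/7)
13. 4155.844ms @ 64/7 + 129.87ms (2/7)
14. 4285.714ms @ 66/7 + 129.87ms (2/7)
15. 4415.584ms @ 68/7 + 259.74ms (4/7)
16. 4675.325ms @ 72/7 + 259.74ms (4/7)
17. 4935.065ms @ 76/7 + 259.74ms (4/7)
18. 5194.805ms @ 80/7 + 259.74ms (4/7)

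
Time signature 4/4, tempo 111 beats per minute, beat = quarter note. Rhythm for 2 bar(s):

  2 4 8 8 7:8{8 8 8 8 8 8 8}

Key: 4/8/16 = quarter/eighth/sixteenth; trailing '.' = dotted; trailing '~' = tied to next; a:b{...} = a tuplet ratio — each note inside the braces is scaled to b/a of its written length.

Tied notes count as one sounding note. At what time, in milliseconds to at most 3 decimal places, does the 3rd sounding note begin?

note 3 onset = 3b = 1621.622ms

1. 0.0ms @ 0 + 1081.081ms (2)
2. 1081.081ms @ 2 + 540.541ms (1)
3. 1621.622ms @ 3 + 270.27ms (1/2)
4. 1891.892ms @ 7/2 + 270.27ms (1/2)
5. 2162.162ms @ 4 + 308.88ms (4/7)
6. 2471.042ms @ 32/7 + 308.88ms (4/7)
7. 2779.923ms @ 36/7 + 308.88ms (4/7)
8. 3088.803ms @ 40/7 + 308.88ms (4/7)
9. 3397.683ms @ 44/7 + 308.88ms (4/7)
10. 3706.564ms @ 48/7 + 308.88ms (4/7)
11. 4015.444ms @ 52/7 + 308.88ms (4/7)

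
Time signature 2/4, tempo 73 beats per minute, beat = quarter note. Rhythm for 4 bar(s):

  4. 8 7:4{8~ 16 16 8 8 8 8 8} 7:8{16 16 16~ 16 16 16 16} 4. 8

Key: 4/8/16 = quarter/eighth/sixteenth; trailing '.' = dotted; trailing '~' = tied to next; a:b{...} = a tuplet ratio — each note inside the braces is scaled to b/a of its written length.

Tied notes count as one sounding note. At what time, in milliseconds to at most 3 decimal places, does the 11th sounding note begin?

note 11 onset = 30/7b = 3522.505ms

1. 0.0ms @ 0 + 1232.877ms (3/2)
2. 1232.877ms @ 3/2 + 410.959ms (1/2)
3. 1643.836ms @ 2 + 352.25ms (3/7)
4. 1996.086ms @ 17/7 + 117.417ms (1/7)
5. 2113.503ms @ 18/7 + 234.834ms (2/7)
6. 2348.337ms @ 20/7 + 234.834ms (2/7)
7. 2583.17ms @ 22/7 + 234.834ms (2/7)
8. 2818.004ms @ 24/7 + 234.834ms (2/7)
9. 3052.838ms @ 26/7 + 234.834ms (2/7)
10. 3287.671ms @ 4 + 234.834ms (2/7)
11. 3522.505ms @ 30/7 + 234.834ms (2/7)
12. 3757.339ms @ 32/7 + 469.667ms (4/7)
13. 4227.006ms @ 36/7 + 234.834ms (2/7)
14. 4461.84ms @ 38/7 + 234.834ms (2/7)
15. 4696.673ms @ 40/7 + 234.834ms (2/7)
16. 4931.507ms @ 6 + 1232.877ms (3/2)
17. 6164.384ms @ 15/2 + 410.959ms (1/2)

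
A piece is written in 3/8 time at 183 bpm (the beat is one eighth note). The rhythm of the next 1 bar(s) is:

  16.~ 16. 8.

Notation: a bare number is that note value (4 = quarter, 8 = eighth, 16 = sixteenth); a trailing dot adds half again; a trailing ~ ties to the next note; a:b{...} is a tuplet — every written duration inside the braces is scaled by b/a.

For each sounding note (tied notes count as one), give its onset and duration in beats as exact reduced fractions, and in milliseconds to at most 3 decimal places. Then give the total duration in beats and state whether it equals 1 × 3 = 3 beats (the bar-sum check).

1) 0.0ms=0b +491.803ms=3/2b
2) 491.803ms=3/2b +491.803ms=3/2b
Σ=3b of 3 (183bpm 3/8) — PASS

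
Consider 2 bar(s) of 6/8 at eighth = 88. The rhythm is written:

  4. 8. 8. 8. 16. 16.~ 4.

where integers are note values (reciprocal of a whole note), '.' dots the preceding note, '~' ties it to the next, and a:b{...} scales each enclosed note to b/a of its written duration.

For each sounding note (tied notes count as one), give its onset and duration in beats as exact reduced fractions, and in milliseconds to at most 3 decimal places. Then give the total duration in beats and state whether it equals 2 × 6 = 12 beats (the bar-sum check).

1) 0.0ms=0b +2045.455ms=3b
2) 2045.455ms=3b +1022.727ms=3/2b
3) 3068.182ms=9/2b +1022.727ms=3/2b
4) 4090.909ms=6b +1022.727ms=3/2b
5) 5113.636ms=15/2b +511.364ms=3/4b
6) 5625.0ms=33/4b +2556.818ms=15/4b
Σ=12b of 12 (88bpm 6/8) — PASS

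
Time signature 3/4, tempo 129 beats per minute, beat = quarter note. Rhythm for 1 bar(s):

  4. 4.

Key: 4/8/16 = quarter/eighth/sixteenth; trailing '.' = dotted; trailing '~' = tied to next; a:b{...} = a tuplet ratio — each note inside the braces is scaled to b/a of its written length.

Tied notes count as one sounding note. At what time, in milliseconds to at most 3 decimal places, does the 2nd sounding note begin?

1. 0.0ms @ 0 + 697.674ms (3/2)
2. 697.674ms @ 3/2 + 697.674ms (3/2)

note 2 onset = 3/2b = 697.674ms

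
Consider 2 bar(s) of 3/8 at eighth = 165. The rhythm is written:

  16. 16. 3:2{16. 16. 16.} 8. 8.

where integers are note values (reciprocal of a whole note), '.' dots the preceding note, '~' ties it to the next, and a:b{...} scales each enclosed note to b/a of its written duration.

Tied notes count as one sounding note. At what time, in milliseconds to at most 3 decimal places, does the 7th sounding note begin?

note 7 onset = 9/2b = 1636.364ms

1. 0.0ms @ 0 + 272.727ms (3/4)
2. 272.727ms @ 3/4 + 272.727ms (3/4)
3. 545.455ms @ 3/2 + 181.818ms (1/2)
4. 727.273ms @ 2 + 181.818ms (1/2)
5. 909.091ms @ 5/2 + 181.818ms (1/2)
6. 1090.909ms @ 3 + 545.455ms (3/2)
7. 1636.364ms @ 9/2 + 545.455ms (3/2)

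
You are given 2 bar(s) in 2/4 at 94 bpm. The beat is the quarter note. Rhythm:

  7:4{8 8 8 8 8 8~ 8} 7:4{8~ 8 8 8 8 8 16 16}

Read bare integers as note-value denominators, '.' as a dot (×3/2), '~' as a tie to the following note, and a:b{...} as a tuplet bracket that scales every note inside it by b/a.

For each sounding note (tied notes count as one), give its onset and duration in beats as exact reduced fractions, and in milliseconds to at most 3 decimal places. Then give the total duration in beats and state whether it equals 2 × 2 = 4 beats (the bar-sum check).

1) 0.0ms=0b +182.371ms=2/7b
2) 182.371ms=2/7b +182.371ms=2/7b
3) 364.742ms=4/7b +182.371ms=2/7b
4) 547.112ms=6/7b +182.371ms=2/7b
5) 729.483ms=8/7b +182.371ms=2/7b
6) 911.854ms=10/7b +364.742ms=4/7b
7) 1276.596ms=2b +364.742ms=4/7b
8) 1641.337ms=18/7b +182.371ms=2/7b
9) 1823.708ms=20/7b +182.371ms=2/7b
10) 2006.079ms=22/7b +182.371ms=2/7b
11) 2188.45ms=24/7b +182.371ms=2/7b
12) 2370.821ms=26/7b +91.185ms=1/7b
13) 2462.006ms=27/7b +91.185ms=1/7b
Σ=4b of 4 (94bpm 2/4) — PASS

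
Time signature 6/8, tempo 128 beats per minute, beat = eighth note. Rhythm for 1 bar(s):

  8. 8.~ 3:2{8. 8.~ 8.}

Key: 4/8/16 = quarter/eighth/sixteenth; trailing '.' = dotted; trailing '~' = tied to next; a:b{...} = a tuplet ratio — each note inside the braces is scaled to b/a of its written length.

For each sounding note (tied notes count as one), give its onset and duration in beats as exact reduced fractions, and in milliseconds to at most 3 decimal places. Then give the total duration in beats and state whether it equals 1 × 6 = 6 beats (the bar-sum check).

1) 0.0ms=0b +703.125ms=3/2b
2) 703.125ms=3/2b +1171.875ms=5/2b
3) 1875.0ms=4b +937.5ms=2b
Σ=6b of 6 (128bpm 6/8) — PASS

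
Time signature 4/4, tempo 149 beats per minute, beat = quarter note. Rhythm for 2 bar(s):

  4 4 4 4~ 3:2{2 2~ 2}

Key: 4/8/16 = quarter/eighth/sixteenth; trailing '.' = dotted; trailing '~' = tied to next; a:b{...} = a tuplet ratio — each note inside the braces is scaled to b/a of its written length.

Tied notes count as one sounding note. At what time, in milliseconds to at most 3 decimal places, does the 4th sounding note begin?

note 4 onset = 3b = 1208.054ms

1. 0.0ms @ 0 + 402.685ms (1)
2. 402.685ms @ 1 + 402.685ms (1)
3. 805.369ms @ 2 + 402.685ms (1)
4. 1208.054ms @ 3 + 939.597ms (7/3)
5. 2147.651ms @ 16/3 + 1073.826ms (8/3)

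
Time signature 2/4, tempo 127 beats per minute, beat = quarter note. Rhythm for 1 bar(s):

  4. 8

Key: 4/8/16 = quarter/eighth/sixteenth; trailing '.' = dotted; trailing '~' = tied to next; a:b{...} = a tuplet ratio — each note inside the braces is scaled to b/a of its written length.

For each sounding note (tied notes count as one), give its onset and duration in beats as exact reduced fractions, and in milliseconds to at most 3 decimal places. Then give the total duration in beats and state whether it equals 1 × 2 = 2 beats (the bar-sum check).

1) 0.0ms=0b +708.661ms=3/2b
2) 708.661ms=3/2b +236.22ms=1/2b
Σ=2b of 2 (127bpm 2/4) — PASS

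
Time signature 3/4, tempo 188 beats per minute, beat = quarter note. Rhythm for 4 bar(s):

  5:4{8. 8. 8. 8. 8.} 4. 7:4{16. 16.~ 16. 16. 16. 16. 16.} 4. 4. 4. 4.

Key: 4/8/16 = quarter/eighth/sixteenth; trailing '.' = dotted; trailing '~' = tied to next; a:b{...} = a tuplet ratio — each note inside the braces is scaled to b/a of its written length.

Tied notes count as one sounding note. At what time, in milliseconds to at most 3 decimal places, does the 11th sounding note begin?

note 11 onset = 39/7b = 1778.116ms

1. 0.0ms @ 0 + 191.489ms (3/5)
2. 191.489ms @ 3/5 + 191.489ms (3/5)
3. 382.979ms @ 6/5 + 191.489ms (3/5)
4. 574.468ms @ 9/5 + 191.489ms (3/5)
5. 765.957ms @ 12/5 + 191.489ms (3/5)
6. 957.447ms @ 3 + 478.723ms (3/2)
7. 1436.17ms @ 9/2 + 68.389ms (3/14)
8. 1504.559ms @ 33/7 + 136.778ms (3/7)
9. 1641.337ms @ 36/7 + 68.389ms (3/14)
10. 1709.726ms @ 75/14 + 68.389ms (3/14)
11. 1778.116ms @ 39/7 + 68.389ms (3/14)
12. 1846.505ms @ 81/14 + 68.389ms (3/14)
13. 1914.894ms @ 6 + 478.723ms (3/2)
14. 2393.617ms @ 15/2 + 478.723ms (3/2)
15. 2872.34ms @ 9 + 478.723ms (3/2)
16. 3351.064ms @ 21/2 + 478.723ms (3/2)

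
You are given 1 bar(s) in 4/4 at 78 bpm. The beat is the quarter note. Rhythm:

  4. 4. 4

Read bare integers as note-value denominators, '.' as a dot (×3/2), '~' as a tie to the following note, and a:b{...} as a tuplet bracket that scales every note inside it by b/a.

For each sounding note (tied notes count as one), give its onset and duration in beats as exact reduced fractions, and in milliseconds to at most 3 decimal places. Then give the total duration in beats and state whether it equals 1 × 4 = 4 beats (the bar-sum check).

1) 0.0ms=0b +1153.846ms=3/2b
2) 1153.846ms=3/2b +1153.846ms=3/2b
3) 2307.692ms=3b +769.231ms=1b
Σ=4b of 4 (78bpm 4/4) — PASS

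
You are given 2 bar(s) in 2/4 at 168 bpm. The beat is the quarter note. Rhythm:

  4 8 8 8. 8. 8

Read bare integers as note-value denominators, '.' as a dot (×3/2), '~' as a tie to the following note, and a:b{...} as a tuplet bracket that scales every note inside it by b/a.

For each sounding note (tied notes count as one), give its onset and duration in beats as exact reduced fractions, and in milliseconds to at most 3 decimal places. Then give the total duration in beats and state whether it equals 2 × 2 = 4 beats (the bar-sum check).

1) 0.0ms=0b +357.143ms=1b
2) 357.143ms=1b +178.571ms=1/2b
3) 535.714ms=3/2b +178.571ms=1/2b
4) 714.286ms=2b +267.857ms=3/4b
5) 982.143ms=11/4b +267.857ms=3/4b
6) 1250.0ms=7/2b +178.571ms=1/2b
Σ=4b of 4 (168bpm 2/4) — PASS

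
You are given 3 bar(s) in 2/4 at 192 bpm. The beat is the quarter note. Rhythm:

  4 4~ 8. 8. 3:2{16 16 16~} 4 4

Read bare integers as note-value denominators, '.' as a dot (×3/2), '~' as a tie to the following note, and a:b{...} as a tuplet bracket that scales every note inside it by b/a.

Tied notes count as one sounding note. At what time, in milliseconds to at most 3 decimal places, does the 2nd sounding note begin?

note 2 onset = 1b = 312.5ms

1. 0.0ms @ 0 + 312.5ms (1)
2. 312.5ms @ 1 + 546.875ms (7/4)
3. 859.375ms @ 11/4 + 234.375ms (3/4)
4. 1093.75ms @ 7/2 + 52.083ms (1/6)
5. 1145.833ms @ 11/3 + 52.083ms (1/6)
6. 1197.917ms @ 23/6 + 364.583ms (7/6)
7. 1562.5ms @ 5 + 312.5ms (1)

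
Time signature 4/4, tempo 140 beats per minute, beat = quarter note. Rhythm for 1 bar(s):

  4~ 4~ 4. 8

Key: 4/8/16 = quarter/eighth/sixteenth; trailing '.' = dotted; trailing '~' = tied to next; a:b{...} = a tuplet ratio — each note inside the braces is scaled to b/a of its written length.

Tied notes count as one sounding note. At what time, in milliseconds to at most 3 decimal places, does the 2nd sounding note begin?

1. 0.0ms @ 0 + 1500.0ms (7/2)
2. 1500.0ms @ 7/2 + 214.286ms (1/2)

note 2 onset = 7/2b = 1500.0ms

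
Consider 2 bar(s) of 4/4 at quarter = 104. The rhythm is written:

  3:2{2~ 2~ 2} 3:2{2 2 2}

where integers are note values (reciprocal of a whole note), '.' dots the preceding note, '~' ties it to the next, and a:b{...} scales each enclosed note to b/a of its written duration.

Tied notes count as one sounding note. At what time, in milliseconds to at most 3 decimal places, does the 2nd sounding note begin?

note 2 onset = 4b = 2307.692ms

1. 0.0ms @ 0 + 2307.692ms (4)
2. 2307.692ms @ 4 + 769.231ms (4/3)
3. 3076.923ms @ 16/3 + 769.231ms (4/3)
4. 3846.154ms @ 20/3 + 769.231ms (4/3)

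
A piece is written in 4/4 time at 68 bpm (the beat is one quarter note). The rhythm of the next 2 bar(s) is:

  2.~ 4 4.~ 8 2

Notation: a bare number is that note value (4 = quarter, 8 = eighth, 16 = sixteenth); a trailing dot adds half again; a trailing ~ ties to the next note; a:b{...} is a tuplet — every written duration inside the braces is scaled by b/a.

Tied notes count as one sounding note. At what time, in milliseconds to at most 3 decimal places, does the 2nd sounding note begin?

note 2 onset = 4b = 3529.412ms

1. 0.0ms @ 0 + 3529.412ms (4)
2. 3529.412ms @ 4 + 1764.706ms (2)
3. 5294.118ms @ 6 + 1764.706ms (2)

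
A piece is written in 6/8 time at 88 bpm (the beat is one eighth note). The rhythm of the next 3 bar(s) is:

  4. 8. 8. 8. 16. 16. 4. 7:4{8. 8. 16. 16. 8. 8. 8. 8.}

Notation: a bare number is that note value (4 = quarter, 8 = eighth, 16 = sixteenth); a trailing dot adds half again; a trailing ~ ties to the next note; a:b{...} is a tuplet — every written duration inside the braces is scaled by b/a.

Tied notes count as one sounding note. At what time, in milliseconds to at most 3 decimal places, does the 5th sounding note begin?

note 5 onset = 15/2b = 5113.636ms

1. 0.0ms @ 0 + 2045.455ms (3)
2. 2045.455ms @ 3 + 1022.727ms (3/2)
3. 3068.182ms @ 9/2 + 1022.727ms (3/2)
4. 4090.909ms @ 6 + 1022.727ms (3/2)
5. 5113.636ms @ 15/2 + 511.364ms (3/4)
6. 5625.0ms @ 33/4 + 511.364ms (3/4)
7. 6136.364ms @ 9 + 2045.455ms (3)
8. 8181.818ms @ 12 + 584.416ms (6/7)
9. 8766.234ms @ 90/7 + 584.416ms (6/7)
10. 9350.649ms @ 96/7 + 292.208ms (3/7)
11. 9642.857ms @ 99/7 + 292.208ms (3/7)
12. 9935.065ms @ 102/7 + 584.416ms (6/7)
13. 10519.481ms @ 108/7 + 584.416ms (6/7)
14. 11103.896ms @ 114/7 + 584.416ms (6/7)
15. 11688.312ms @ 120/7 + 584.416ms (6/7)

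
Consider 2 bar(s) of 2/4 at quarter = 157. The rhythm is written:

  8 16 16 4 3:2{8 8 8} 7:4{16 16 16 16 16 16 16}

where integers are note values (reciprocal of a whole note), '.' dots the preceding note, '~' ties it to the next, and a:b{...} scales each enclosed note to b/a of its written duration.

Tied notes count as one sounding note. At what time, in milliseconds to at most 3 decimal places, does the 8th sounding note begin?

note 8 onset = 3b = 1146.497ms

1. 0.0ms @ 0 + 191.083ms (1/2)
2. 191.083ms @ 1/2 + 95.541ms (1/4)
3. 286.624ms @ 3/4 + 95.541ms (1/4)
4. 382.166ms @ 1 + 382.166ms (1)
5. 764.331ms @ 2 + 127.389ms (1/3)
6. 891.72ms @ 7/3 + 127.389ms (1/3)
7. 1019.108ms @ 8/3 + 127.389ms (1/3)
8. 1146.497ms @ 3 + 54.595ms (1/7)
9. 1201.092ms @ 22/7 + 54.595ms (1/7)
10. 1255.687ms @ 23/7 + 54.595ms (1/7)
11. 1310.282ms @ 24/7 + 54.595ms (1/7)
12. 1364.877ms @ 25/7 + 54.595ms (1/7)
13. 1419.472ms @ 26/7 + 54.595ms (1/7)
14. 1474.067ms @ 27/7 + 54.595ms (1/7)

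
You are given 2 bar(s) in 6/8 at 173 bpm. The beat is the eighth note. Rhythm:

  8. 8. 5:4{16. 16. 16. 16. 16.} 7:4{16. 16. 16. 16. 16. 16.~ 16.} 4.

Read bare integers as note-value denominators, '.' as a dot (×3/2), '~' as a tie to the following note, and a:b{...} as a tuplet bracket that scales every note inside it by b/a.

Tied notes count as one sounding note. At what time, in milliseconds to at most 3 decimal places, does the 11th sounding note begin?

1. 0.0ms @ 0 + 520.231ms (3/2)
2. 520.231ms @ 3/2 + 520.231ms (3/2)
3. 1040.462ms @ 3 + 208.092ms (3/5)
4. 1248.555ms @ 18/5 + 208.092ms (3/5)
5. 1456.647ms @ 21/5 + 208.092ms (3/5)
6. 1664.74ms @ 24/5 + 208.092ms (3/5)
7. 1872.832ms @ 27/5 + 208.092ms (3/5)
8. 2080.925ms @ 6 + 148.637ms (3/7)
9. 2229.562ms @ 45/7 + 148.637ms (3/7)
10. 2378.2ms @ 48/7 + 148.637ms (3/7)
11. 2526.837ms @ 51/7 + 148.637ms (3/7)
12. 2675.475ms @ 54/7 + 148.637ms (3/7)
13. 2824.112ms @ 57/7 + 297.275ms (6/7)
14. 3121.387ms @ 9 + 1040.462ms (3)

note 11 onset = 51/7b = 2526.837ms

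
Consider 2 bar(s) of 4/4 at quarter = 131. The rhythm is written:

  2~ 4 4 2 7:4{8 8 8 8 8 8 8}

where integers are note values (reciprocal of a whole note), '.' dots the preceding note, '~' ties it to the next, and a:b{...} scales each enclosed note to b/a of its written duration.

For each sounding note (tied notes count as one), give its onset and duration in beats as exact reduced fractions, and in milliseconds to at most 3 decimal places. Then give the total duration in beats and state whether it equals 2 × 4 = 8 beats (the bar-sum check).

1) 0.0ms=0b +1374.046ms=3b
2) 1374.046ms=3b +458.015ms=1b
3) 1832.061ms=4b +916.031ms=2b
4) 2748.092ms=6b +130.862ms=2/7b
5) 2878.953ms=44/7b +130.862ms=2/7b
6) 3009.815ms=46/7b +130.862ms=2/7b
7) 3140.676ms=48/7b +130.862ms=2/7b
8) 3271.538ms=50/7b +130.862ms=2/7b
9) 3402.399ms=52/7b +130.862ms=2/7b
10) 3533.261ms=54/7b +130.862ms=2/7b
Σ=8b of 8 (131bpm 4/4) — PASS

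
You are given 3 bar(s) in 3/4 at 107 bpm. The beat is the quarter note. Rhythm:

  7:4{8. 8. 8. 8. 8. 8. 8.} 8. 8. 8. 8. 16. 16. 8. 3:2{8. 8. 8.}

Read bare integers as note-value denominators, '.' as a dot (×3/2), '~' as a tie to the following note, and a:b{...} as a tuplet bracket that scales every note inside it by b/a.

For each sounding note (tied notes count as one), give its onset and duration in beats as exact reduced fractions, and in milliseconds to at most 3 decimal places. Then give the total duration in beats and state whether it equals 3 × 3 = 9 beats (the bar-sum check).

1) 0.0ms=0b +240.32ms=3/7b
2) 240.32ms=3/7b +240.32ms=3/7b
3) 480.641ms=6/7b +240.32ms=3/7b
4) 720.961ms=9/7b +240.32ms=3/7b
5) 961.282ms=12/7b +240.32ms=3/7b
6) 1201.602ms=15/7b +240.32ms=3/7b
7) 1441.923ms=18/7b +240.32ms=3/7b
8) 1682.243ms=3b +420.561ms=3/4b
9) 2102.804ms=15/4b +420.561ms=3/4b
10) 2523.364ms=9/2b +420.561ms=3/4b
11) 2943.925ms=21/4b +420.561ms=3/4b
12) 3364.486ms=6b +210.28ms=3/8b
13) 3574.766ms=51/8b +210.28ms=3/8b
14) 3785.047ms=27/4b +420.561ms=3/4b
15) 4205.607ms=15/2b +280.374ms=1/2b
16) 4485.981ms=8b +280.374ms=1/2b
17) 4766.355ms=17/2b +280.374ms=1/2b
Σ=9b of 9 (107bpm 3/4) — PASS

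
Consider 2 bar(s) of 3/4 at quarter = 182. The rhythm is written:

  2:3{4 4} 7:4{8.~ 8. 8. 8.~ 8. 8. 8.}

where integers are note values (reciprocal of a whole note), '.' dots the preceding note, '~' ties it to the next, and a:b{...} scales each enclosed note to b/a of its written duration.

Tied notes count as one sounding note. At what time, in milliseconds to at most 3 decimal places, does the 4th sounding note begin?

note 4 onset = 27/7b = 1271.586ms

1. 0.0ms @ 0 + 494.505ms (3/2)
2. 494.505ms @ 3/2 + 494.505ms (3/2)
3. 989.011ms @ 3 + 282.575ms (6/7)
4. 1271.586ms @ 27/7 + 141.287ms (3/7)
5. 1412.873ms @ 30/7 + 282.575ms (6/7)
6. 1695.447ms @ 36/7 + 141.287ms (3/7)
7. 1836.735ms @ 39/7 + 141.287ms (3/7)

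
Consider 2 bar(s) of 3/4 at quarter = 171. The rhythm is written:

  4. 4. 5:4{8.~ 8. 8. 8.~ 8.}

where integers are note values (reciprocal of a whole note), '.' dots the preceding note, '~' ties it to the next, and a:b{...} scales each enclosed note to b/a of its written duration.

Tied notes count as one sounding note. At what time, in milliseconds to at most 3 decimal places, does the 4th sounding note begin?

note 4 onset = 21/5b = 1473.684ms

1. 0.0ms @ 0 + 526.316ms (3/2)
2. 526.316ms @ 3/2 + 526.316ms (3/2)
3. 1052.632ms @ 3 + 421.053ms (6/5)
4. 1473.684ms @ 21/5 + 210.526ms (3/5)
5. 1684.211ms @ 24/5 + 421.053ms (6/5)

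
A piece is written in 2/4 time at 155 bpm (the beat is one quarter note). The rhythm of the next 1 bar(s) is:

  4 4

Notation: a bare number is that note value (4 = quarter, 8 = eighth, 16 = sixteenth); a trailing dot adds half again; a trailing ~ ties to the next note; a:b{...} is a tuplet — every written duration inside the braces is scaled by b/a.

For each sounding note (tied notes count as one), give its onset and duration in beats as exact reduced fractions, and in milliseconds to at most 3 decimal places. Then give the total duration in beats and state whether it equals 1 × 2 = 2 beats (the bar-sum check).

1) 0.0ms=0b +387.097ms=1b
2) 387.097ms=1b +387.097ms=1b
Σ=2b of 2 (155bpm 2/4) — PASS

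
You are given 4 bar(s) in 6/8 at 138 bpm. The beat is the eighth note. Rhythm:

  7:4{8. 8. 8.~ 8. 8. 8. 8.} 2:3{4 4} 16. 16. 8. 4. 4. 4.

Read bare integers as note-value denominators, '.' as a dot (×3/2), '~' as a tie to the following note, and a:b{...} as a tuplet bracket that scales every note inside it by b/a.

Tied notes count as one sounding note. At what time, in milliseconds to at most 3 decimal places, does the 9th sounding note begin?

1. 0.0ms @ 0 + 372.671ms (6/7)
2. 372.671ms @ 6/7 + 372.671ms (6/7)
3. 745.342ms @ 12/7 + 745.342ms (12/7)
4. 1490.683ms @ 24/7 + 372.671ms (6/7)
5. 1863.354ms @ 30/7 + 372.671ms (6/7)
6. 2236.025ms @ 36/7 + 372.671ms (6/7)
7. 2608.696ms @ 6 + 1304.348ms (3)
8. 3913.043ms @ 9 + 1304.348ms (3)
9. 5217.391ms @ 12 + 326.087ms (3/4)
10. 5543.478ms @ 51/4 + 326.087ms (3/4)
11. 5869.565ms @ 27/2 + 652.174ms (3/2)
12. 6521.739ms @ 15 + 1304.348ms (3)
13. 7826.087ms @ 18 + 1304.348ms (3)
14. 9130.435ms @ 21 + 1304.348ms (3)

note 9 onset = 12b = 5217.391ms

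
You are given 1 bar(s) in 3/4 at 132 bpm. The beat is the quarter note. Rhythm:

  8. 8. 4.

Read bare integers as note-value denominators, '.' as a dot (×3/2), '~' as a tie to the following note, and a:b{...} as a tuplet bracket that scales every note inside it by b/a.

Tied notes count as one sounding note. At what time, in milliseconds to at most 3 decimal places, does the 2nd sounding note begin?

1. 0.0ms @ 0 + 340.909ms (3/4)
2. 340.909ms @ 3/4 + 340.909ms (3/4)
3. 681.818ms @ 3/2 + 681.818ms (3/2)

note 2 onset = 3/4b = 340.909ms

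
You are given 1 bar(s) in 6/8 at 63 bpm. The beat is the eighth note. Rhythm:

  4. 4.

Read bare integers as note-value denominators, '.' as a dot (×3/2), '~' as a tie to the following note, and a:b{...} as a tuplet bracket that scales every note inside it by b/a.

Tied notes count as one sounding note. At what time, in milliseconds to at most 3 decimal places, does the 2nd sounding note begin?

note 2 onset = 3b = 2857.143ms

1. 0.0ms @ 0 + 2857.143ms (3)
2. 2857.143ms @ 3 + 2857.143ms (3)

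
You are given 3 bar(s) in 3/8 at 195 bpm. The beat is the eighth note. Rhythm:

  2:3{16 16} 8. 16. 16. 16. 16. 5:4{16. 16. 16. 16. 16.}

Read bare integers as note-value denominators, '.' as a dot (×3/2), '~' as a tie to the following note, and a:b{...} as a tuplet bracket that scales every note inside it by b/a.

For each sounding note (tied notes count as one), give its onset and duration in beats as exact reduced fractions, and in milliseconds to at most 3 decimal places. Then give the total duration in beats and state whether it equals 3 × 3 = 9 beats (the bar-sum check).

1) 0.0ms=0b +230.769ms=3/4b
2) 230.769ms=3/4b +230.769ms=3/4b
3) 461.538ms=3/2b +461.538ms=3/2b
4) 923.077ms=3b +230.769ms=3/4b
5) 1153.846ms=15/4b +230.769ms=3/4b
6) 1384.615ms=9/2b +230.769ms=3/4b
7) 1615.385ms=21/4b +230.769ms=3/4b
8) 1846.154ms=6b +184.615ms=3/5b
9) 2030.769ms=33/5b +184.615ms=3/5b
10) 2215.385ms=36/5b +184.615ms=3/5b
11) 2400.0ms=39/5b +184.615ms=3/5b
12) 2584.615ms=42/5b +184.615ms=3/5b
Σ=9b of 9 (195bpm 3/8) — PASS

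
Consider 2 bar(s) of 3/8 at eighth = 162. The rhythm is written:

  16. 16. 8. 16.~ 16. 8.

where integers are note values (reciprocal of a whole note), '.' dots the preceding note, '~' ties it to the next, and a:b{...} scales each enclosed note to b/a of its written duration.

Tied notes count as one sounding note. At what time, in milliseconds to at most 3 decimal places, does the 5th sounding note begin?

note 5 onset = 9/2b = 1666.667ms

1. 0.0ms @ 0 + 277.778ms (3/4)
2. 277.778ms @ 3/4 + 277.778ms (3/4)
3. 555.556ms @ 3/2 + 555.556ms (3/2)
4. 1111.111ms @ 3 + 555.556ms (3/2)
5. 1666.667ms @ 9/2 + 555.556ms (3/2)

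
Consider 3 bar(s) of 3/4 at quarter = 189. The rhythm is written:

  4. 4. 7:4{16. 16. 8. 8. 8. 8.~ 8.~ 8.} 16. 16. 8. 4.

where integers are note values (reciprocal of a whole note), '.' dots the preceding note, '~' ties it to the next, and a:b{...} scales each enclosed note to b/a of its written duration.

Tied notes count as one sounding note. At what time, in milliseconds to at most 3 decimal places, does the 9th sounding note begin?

1. 0.0ms @ 0 + 476.19ms (3/2)
2. 476.19ms @ 3/2 + 476.19ms (3/2)
3. 952.381ms @ 3 + 68.027ms (3/14)
4. 1020.408ms @ 45/14 + 68.027ms (3/14)
5. 1088.435ms @ 24/7 + 136.054ms (3/7)
6. 1224.49ms @ 27/7 + 136.054ms (3/7)
7. 1360.544ms @ 30/7 + 136.054ms (3/7)
8. 1496.599ms @ 33/7 + 408.163ms (9/7)
9. 1904.762ms @ 6 + 119.048ms (3/8)
10. 2023.81ms @ 51/8 + 119.048ms (3/8)
11. 2142.857ms @ 27/4 + 238.095ms (3/4)
12. 2380.952ms @ 15/2 + 476.19ms (3/2)

note 9 onset = 6b = 1904.762ms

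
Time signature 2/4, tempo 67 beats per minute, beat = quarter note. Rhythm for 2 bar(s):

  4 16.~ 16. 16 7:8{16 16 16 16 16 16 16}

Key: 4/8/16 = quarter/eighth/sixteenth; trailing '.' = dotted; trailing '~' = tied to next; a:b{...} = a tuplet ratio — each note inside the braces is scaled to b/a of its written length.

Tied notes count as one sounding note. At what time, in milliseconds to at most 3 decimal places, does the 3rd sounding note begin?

1. 0.0ms @ 0 + 895.522ms (1)
2. 895.522ms @ 1 + 671.642ms (3/4)
3. 1567.164ms @ 7/4 + 223.881ms (1/4)
4. 1791.045ms @ 2 + 255.864ms (2/7)
5. 2046.908ms @ 16/7 + 255.864ms (2/7)
6. 2302.772ms @ 18/7 + 255.864ms (2/7)
7. 2558.635ms @ 20/7 + 255.864ms (2/7)
8. 2814.499ms @ 22/7 + 255.864ms (2/7)
9. 3070.362ms @ 24/7 + 255.864ms (2/7)
10. 3326.226ms @ 26/7 + 255.864ms (2/7)

note 3 onset = 7/4b = 1567.164ms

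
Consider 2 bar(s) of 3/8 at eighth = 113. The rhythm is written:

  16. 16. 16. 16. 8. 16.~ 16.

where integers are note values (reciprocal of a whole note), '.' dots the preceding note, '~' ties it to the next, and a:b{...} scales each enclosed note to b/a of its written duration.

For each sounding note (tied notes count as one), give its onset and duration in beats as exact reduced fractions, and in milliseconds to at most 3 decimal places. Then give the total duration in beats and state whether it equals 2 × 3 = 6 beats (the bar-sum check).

1) 0.0ms=0b +398.23ms=3/4b
2) 398.23ms=3/4b +398.23ms=3/4b
3) 796.46ms=3/2b +398.23ms=3/4b
4) 1194.69ms=9/4b +398.23ms=3/4b
5) 1592.92ms=3b +796.46ms=3/2b
6) 2389.381ms=9/2b +796.46ms=3/2b
Σ=6b of 6 (113bpm 3/8) — PASS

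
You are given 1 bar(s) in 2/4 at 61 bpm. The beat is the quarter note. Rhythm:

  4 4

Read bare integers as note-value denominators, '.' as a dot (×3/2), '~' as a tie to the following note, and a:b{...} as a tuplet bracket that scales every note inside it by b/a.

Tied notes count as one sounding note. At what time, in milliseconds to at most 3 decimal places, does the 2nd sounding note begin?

1. 0.0ms @ 0 + 983.607ms (1)
2. 983.607ms @ 1 + 983.607ms (1)

note 2 onset = 1b = 983.607ms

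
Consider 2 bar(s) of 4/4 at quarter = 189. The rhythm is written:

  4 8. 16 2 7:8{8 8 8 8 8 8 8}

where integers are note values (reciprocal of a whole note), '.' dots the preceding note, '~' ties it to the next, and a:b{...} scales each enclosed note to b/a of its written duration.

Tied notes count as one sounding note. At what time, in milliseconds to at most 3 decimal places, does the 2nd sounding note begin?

note 2 onset = 1b = 317.46ms

1. 0.0ms @ 0 + 317.46ms (1)
2. 317.46ms @ 1 + 238.095ms (3/4)
3. 555.556ms @ 7/4 + 79.365ms (1/4)
4. 634.921ms @ 2 + 634.921ms (2)
5. 1269.841ms @ 4 + 181.406ms (4/7)
6. 1451.247ms @ 32/7 + 181.406ms (4/7)
7. 1632.653ms @ 36/7 + 181.406ms (4/7)
8. 1814.059ms @ 40/7 + 181.406ms (4/7)
9. 1995.465ms @ 44/7 + 181.406ms (4/7)
10. 2176.871ms @ 48/7 + 181.406ms (4/7)
11. 2358.277ms @ 52/7 + 181.406ms (4/7)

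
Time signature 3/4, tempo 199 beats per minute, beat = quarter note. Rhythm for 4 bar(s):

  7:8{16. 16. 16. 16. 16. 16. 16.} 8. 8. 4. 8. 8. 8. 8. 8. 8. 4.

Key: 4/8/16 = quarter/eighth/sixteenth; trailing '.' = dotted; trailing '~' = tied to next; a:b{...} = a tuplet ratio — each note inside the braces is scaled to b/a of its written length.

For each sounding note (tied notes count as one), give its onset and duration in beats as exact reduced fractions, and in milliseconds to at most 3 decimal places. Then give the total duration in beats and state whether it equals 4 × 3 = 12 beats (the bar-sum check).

1) 0.0ms=0b +129.218ms=3/7b
2) 129.218ms=3/7b +129.218ms=3/7b
3) 258.435ms=6/7b +129.218ms=3/7b
4) 387.653ms=9/7b +129.218ms=3/7b
5) 516.87ms=12/7b +129.218ms=3/7b
6) 646.088ms=15/7b +129.218ms=3/7b
7) 775.305ms=18/7b +129.218ms=3/7b
8) 904.523ms=3b +226.131ms=3/4b
9) 1130.653ms=15/4b +226.131ms=3/4b
10) 1356.784ms=9/2b +452.261ms=3/2b
11) 1809.045ms=6b +226.131ms=3/4b
12) 2035.176ms=27/4b +226.131ms=3/4b
13) 2261.307ms=15/2b +226.131ms=3/4b
14) 2487.437ms=33/4b +226.131ms=3/4b
15) 2713.568ms=9b +226.131ms=3/4b
16) 2939.698ms=39/4b +226.131ms=3/4b
17) 3165.829ms=21/2b +452.261ms=3/2b
Σ=12b of 12 (199bpm 3/4) — PASS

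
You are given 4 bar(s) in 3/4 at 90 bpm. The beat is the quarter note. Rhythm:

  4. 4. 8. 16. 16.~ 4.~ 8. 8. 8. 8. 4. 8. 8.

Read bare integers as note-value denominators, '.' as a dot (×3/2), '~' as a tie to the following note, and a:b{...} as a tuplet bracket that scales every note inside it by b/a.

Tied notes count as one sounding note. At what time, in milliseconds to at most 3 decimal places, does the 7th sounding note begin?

1. 0.0ms @ 0 + 1000.0ms (3/2)
2. 1000.0ms @ 3/2 + 1000.0ms (3/2)
3. 2000.0ms @ 3 + 500.0ms (3/4)
4. 2500.0ms @ 15/4 + 250.0ms (3/8)
5. 2750.0ms @ 33/8 + 1750.0ms (21/8)
6. 4500.0ms @ 27/4 + 500.0ms (3/4)
7. 5000.0ms @ 15/2 + 500.0ms (3/4)
8. 5500.0ms @ 33/4 + 500.0ms (3/4)
9. 6000.0ms @ 9 + 1000.0ms (3/2)
10. 7000.0ms @ 21/2 + 500.0ms (3/4)
11. 7500.0ms @ 45/4 + 500.0ms (3/4)

note 7 onset = 15/2b = 5000.0ms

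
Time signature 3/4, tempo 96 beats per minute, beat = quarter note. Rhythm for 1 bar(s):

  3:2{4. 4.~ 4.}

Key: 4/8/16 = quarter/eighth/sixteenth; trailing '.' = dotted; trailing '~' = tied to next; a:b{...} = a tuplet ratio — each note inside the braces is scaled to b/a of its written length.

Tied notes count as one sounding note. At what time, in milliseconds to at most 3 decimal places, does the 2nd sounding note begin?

1. 0.0ms @ 0 + 625.0ms (1)
2. 625.0ms @ 1 + 1250.0ms (2)

note 2 onset = 1b = 625.0ms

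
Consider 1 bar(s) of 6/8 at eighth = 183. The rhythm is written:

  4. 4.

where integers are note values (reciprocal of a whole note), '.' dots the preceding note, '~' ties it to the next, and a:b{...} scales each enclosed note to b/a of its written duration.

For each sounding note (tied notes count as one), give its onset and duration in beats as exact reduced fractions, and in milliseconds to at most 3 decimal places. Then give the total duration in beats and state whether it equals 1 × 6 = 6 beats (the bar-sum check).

1) 0.0ms=0b +983.607ms=3b
2) 983.607ms=3b +983.607ms=3b
Σ=6b of 6 (183bpm 6/8) — PASS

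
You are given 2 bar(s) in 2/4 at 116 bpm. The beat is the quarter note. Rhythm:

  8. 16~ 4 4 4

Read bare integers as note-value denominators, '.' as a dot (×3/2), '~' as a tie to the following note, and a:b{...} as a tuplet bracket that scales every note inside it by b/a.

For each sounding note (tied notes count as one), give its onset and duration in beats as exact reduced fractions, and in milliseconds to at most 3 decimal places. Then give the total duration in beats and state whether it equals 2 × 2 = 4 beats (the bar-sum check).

1) 0.0ms=0b +387.931ms=3/4b
2) 387.931ms=3/4b +646.552ms=5/4b
3) 1034.483ms=2b +517.241ms=1b
4) 1551.724ms=3b +517.241ms=1b
Σ=4b of 4 (116bpm 2/4) — PASS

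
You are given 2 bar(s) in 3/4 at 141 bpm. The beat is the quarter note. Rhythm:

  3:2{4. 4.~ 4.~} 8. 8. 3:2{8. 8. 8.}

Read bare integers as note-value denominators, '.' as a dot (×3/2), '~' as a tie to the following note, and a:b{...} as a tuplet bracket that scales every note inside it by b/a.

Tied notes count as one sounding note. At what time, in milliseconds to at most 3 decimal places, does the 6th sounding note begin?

1. 0.0ms @ 0 + 425.532ms (1)
2. 425.532ms @ 1 + 1170.213ms (11/4)
3. 1595.745ms @ 15/4 + 319.149ms (3/4)
4. 1914.894ms @ 9/2 + 212.766ms (1/2)
5. 2127.66ms @ 5 + 212.766ms (1/2)
6. 2340.426ms @ 11/2 + 212.766ms (1/2)

note 6 onset = 11/2b = 2340.426ms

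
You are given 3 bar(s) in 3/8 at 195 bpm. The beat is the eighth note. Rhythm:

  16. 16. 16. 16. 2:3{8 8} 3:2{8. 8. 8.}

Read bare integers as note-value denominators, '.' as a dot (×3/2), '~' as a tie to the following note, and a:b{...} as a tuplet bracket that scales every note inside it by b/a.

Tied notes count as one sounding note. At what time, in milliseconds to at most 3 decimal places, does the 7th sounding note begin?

1. 0.0ms @ 0 + 230.769ms (3/4)
2. 230.769ms @ 3/4 + 230.769ms (3/4)
3. 461.538ms @ 3/2 + 230.769ms (3/4)
4. 692.308ms @ 9/4 + 230.769ms (3/4)
5. 923.077ms @ 3 + 461.538ms (3/2)
6. 1384.615ms @ 9/2 + 461.538ms (3/2)
7. 1846.154ms @ 6 + 307.692ms (1)
8. 2153.846ms @ 7 + 307.692ms (1)
9. 2461.538ms @ 8 + 307.692ms (1)

note 7 onset = 6b = 1846.154ms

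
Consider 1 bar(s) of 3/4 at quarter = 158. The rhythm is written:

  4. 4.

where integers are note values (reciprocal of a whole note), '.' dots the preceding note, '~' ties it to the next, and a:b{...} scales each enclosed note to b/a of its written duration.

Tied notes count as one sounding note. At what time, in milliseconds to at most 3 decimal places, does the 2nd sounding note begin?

note 2 onset = 3/2b = 569.62ms

1. 0.0ms @ 0 + 569.62ms (3/2)
2. 569.62ms @ 3/2 + 569.62ms (3/2)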